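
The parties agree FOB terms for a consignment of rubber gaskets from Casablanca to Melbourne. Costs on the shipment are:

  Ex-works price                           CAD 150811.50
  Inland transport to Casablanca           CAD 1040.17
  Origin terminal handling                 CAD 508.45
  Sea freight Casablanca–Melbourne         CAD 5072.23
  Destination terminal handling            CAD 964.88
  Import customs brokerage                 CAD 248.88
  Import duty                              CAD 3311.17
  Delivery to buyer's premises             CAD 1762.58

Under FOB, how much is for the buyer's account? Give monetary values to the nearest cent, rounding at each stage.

Buyer's account: CAD 11359.74

FOB: the seller bears costs until goods are on board at the origin port; the buyer bears freight, insurance and all costs thereafter.
Seller's account: goods 150811.50 + inland to port 1040.17 + origin terminal 508.45 = 152360.12
Buyer's account: freight 5072.23 + destination terminal 964.88 + brokerage 248.88 + duty 3311.17 + delivery 1762.58 = 11359.74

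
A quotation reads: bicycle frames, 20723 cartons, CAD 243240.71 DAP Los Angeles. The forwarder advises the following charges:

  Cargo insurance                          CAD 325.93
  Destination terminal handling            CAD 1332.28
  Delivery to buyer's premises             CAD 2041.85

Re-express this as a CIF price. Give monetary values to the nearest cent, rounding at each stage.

Not relevant to the conversion: insurance — on the seller under both DAP and CIF; already in the DAP price and stays in the CIF price.
From DAP to CIF, the seller no longer bears: destination terminal, delivery.
CIF price = 243240.71 − 1332.28 − 2041.85 = 239866.58

CIF price: CAD 239866.58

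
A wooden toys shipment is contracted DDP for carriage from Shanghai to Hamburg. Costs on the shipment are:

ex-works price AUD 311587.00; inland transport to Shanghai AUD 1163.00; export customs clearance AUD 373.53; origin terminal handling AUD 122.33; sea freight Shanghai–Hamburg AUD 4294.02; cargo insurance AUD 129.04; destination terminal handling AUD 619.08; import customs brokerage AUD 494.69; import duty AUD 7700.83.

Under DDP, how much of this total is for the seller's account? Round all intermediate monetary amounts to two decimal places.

Seller's account: AUD 326483.52

DDP: the seller bears all costs including import duty.
Seller's account: goods 311587.00 + inland to port 1163.00 + export clearance 373.53 + origin terminal 122.33 + freight 4294.02 + insurance 129.04 + destination terminal 619.08 + brokerage 494.69 + duty 7700.83 = 326483.52
Buyer's account: 0.00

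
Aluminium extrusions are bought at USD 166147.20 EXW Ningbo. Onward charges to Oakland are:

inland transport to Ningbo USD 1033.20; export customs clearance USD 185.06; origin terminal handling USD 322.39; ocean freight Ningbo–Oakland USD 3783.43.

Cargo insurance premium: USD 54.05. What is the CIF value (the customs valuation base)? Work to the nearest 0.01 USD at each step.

CIF = EXW price + pre-shipment costs + freight + insurance
CIF = 166147.20 + 1033.20 + 185.06 + 322.39 + 3783.43 + 54.05 = 171525.33

CIF value: USD 171525.33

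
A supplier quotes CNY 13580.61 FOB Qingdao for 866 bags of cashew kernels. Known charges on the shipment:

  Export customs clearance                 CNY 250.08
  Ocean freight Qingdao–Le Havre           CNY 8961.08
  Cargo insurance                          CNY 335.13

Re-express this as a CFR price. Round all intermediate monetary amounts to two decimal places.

Not relevant to the conversion: export clearance — on the seller under both FOB and CFR; already in the FOB price and stays in the CFR price. insurance — on the buyer under both terms; not part of either seller's price.
From FOB to CFR, the seller additionally bears: freight.
CFR price = 13580.61 + 8961.08 = 22541.69

CFR price: CNY 22541.69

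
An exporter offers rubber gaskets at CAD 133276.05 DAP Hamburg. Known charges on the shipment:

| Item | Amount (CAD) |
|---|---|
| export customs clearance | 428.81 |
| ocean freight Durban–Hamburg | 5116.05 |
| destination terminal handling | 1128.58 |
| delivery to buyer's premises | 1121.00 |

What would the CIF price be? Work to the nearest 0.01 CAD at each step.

CIF price: CAD 131026.47

Not relevant to the conversion: export clearance, freight — on the seller under both DAP and CIF; already in the DAP price and stays in the CIF price.
From DAP to CIF, the seller no longer bears: destination terminal, delivery.
CIF price = 133276.05 − 1128.58 − 1121.00 = 131026.47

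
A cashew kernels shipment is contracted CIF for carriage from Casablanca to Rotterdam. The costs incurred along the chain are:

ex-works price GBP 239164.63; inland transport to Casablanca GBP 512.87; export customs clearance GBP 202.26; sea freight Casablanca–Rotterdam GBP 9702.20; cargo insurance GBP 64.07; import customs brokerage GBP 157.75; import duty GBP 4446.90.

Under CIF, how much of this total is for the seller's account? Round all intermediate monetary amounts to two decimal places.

CIF: the seller pays costs through ocean freight and marine insurance to the destination port.
Seller's account: goods 239164.63 + inland to port 512.87 + export clearance 202.26 + freight 9702.20 + insurance 64.07 = 249646.03
Buyer's account: brokerage 157.75 + duty 4446.90 = 4604.65

Seller's account: GBP 249646.03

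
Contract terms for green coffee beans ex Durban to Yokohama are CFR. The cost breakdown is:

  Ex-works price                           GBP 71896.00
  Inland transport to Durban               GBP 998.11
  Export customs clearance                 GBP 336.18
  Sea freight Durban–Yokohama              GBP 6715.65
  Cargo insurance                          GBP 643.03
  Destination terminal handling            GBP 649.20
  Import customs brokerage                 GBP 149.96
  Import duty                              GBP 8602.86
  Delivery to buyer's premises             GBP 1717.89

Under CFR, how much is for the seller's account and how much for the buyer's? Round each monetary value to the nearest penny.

Seller: GBP 79945.94; buyer: GBP 11762.94

CFR: the seller pays costs through ocean freight to the destination port, but not insurance.
Seller's account: goods 71896.00 + inland to port 998.11 + export clearance 336.18 + freight 6715.65 = 79945.94
Buyer's account: insurance 643.03 + destination terminal 649.20 + brokerage 149.96 + duty 8602.86 + delivery 1717.89 = 11762.94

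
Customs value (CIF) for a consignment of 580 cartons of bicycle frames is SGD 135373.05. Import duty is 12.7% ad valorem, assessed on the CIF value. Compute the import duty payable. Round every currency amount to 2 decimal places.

Import duty: SGD 17192.38

Import duty = 135373.05 × 12.7% = 17192.38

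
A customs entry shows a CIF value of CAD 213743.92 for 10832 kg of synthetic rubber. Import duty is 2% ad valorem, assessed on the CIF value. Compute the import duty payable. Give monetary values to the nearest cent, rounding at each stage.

Import duty: CAD 4274.88

Import duty = 213743.92 × 2% = 4274.88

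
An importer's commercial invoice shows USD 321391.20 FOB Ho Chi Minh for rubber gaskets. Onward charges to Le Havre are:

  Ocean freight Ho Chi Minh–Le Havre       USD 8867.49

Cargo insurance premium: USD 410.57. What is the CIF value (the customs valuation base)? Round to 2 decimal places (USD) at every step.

CIF = FOB price + freight + insurance
CIF = 321391.20 + 8867.49 + 410.57 = 330669.26

CIF value: USD 330669.26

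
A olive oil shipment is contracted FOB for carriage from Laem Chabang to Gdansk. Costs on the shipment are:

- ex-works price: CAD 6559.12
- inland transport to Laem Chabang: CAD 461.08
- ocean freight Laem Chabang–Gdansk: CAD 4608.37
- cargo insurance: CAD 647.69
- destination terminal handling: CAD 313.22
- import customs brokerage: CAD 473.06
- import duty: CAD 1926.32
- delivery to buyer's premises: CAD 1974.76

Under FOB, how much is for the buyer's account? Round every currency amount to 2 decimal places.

FOB: the seller bears costs until goods are on board at the origin port; the buyer bears freight, insurance and all costs thereafter.
Seller's account: goods 6559.12 + inland to port 461.08 = 7020.20
Buyer's account: freight 4608.37 + insurance 647.69 + destination terminal 313.22 + brokerage 473.06 + duty 1926.32 + delivery 1974.76 = 9943.42

Buyer's account: CAD 9943.42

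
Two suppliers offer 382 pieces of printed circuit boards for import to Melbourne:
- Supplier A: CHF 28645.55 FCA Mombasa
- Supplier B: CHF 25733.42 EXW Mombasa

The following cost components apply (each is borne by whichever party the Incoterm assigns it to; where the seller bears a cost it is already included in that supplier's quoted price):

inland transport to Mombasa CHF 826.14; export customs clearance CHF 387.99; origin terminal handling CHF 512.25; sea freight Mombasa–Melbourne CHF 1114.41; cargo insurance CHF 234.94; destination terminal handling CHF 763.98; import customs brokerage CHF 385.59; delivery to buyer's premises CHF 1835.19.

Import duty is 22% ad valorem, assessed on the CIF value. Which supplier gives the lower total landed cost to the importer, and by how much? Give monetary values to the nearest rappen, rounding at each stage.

Supplier B is cheaper by CHF 2071.56

Supplier A (FCA):
CIF value = FCA price + origin terminal + freight + insurance = 28645.55 + 512.25 + 1114.41 + 234.94 = 30507.15
Import duty = 30507.15 × 22% = 6711.57
Buyer bears (A): 512.25 + 1114.41 + 234.94 + 763.98 + 385.59 + 1835.19 = 4846.36
Landed cost (A) = invoice 28645.55 + 4846.36 + duty 6711.57 = 40203.48
Supplier B (EXW):
CIF value = EXW price + inland to port + export clearance + origin terminal + freight + insurance = 25733.42 + 826.14 + 387.99 + 512.25 + 1114.41 + 234.94 = 28809.15
Import duty = 28809.15 × 22% = 6338.01
Buyer bears (B): 826.14 + 387.99 + 512.25 + 1114.41 + 234.94 + 763.98 + 385.59 + 1835.19 = 6060.49
Landed cost (B) = invoice 25733.42 + 6060.49 + duty 6338.01 = 38131.92
Difference = |40203.48 − 38131.92| = 2071.56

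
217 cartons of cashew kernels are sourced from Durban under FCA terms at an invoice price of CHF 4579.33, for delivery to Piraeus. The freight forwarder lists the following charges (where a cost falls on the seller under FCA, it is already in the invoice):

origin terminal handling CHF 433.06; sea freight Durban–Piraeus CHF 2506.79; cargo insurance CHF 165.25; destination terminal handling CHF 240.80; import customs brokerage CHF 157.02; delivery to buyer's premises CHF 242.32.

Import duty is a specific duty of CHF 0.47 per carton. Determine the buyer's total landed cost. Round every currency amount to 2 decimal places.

FCA: the seller delivers export-cleared goods to the carrier; the buyer bears costs from that point.
CIF value = FCA price + origin terminal + freight + insurance = 4579.33 + 433.06 + 2506.79 + 165.25 = 7684.43
Import duty = 217 × 0.47 = 101.99
Buyer bears: origin terminal 433.06 + freight 2506.79 + insurance 165.25 + destination terminal 240.80 + brokerage 157.02 + delivery 242.32 + duty 101.99 = 3847.23
Landed cost = invoice 4579.33 + 3847.23 = 8426.56

Total landed cost: CHF 8426.56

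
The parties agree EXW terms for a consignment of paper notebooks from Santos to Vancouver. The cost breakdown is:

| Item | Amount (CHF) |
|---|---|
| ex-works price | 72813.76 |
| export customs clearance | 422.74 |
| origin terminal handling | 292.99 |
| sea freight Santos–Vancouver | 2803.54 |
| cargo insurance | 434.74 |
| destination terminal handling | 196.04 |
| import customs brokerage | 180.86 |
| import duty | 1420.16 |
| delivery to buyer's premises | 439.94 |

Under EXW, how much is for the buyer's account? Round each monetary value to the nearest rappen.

Buyer's account: CHF 6191.01

EXW: the seller makes goods available at their premises; the buyer bears all onward costs.
Seller's account: goods 72813.76 = 72813.76
Buyer's account: export clearance 422.74 + origin terminal 292.99 + freight 2803.54 + insurance 434.74 + destination terminal 196.04 + brokerage 180.86 + duty 1420.16 + delivery 439.94 = 6191.01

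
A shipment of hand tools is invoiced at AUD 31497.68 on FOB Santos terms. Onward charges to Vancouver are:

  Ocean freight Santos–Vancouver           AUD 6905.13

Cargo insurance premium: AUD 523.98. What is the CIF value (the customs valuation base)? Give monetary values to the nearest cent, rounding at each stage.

CIF value: AUD 38926.79

CIF = FOB price + freight + insurance
CIF = 31497.68 + 6905.13 + 523.98 = 38926.79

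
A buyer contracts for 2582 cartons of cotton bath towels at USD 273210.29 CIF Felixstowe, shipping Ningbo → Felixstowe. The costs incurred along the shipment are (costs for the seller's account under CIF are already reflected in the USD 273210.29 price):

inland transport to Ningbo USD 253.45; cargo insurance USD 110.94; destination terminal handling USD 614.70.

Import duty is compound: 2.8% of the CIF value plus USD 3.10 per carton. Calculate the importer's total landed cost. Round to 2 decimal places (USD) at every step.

CIF: the seller pays costs through ocean freight and marine insurance to the destination port.
Already in the invoice (seller's account under CIF): inland to port, insurance — exclude.
The CIF price already equals the CIF value: 273210.29
Ad valorem component: 273210.29 × 2.8% = 7649.89
Specific component: 2582 × 3.10 = 8004.20
Import duty = 7649.89 + 8004.20 = 15654.09
Buyer bears: destination terminal 614.70 + duty 15654.09 = 16268.79
Landed cost = invoice 273210.29 + 16268.79 = 289479.08

Total landed cost: USD 289479.08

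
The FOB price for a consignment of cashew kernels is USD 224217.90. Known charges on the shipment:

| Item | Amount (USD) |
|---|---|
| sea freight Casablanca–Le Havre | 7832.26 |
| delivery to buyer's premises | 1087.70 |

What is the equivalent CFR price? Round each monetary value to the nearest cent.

CFR price: USD 232050.16

Not relevant to the conversion: delivery — on the buyer under both terms; not part of either seller's price.
From FOB to CFR, the seller additionally bears: freight.
CFR price = 224217.90 + 7832.26 = 232050.16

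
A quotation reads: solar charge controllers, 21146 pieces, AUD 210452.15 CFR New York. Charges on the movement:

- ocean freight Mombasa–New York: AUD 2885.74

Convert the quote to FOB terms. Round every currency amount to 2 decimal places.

FOB price: AUD 207566.41

From CFR to FOB, the seller no longer bears: freight.
FOB price = 210452.15 − 2885.74 = 207566.41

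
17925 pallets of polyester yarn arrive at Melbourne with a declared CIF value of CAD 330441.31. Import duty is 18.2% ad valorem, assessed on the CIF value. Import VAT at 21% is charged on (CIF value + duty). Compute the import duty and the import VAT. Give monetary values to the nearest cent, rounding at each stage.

Import duty: CAD 60140.32; import VAT: CAD 82022.14

Import duty = 330441.31 × 18.2% = 60140.32
VAT base = CIF + duty = 330441.31 + 60140.32 = 390581.63
Import VAT = 390581.63 × 21% = 82022.14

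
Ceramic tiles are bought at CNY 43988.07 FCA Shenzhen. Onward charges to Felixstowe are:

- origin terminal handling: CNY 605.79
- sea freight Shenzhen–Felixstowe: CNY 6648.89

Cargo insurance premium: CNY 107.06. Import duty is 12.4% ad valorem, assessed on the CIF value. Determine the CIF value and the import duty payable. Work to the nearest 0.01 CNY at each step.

CIF value: CNY 51349.81; import duty: CNY 6367.38

CIF = FCA price + pre-shipment costs + freight + insurance
CIF = 43988.07 + 605.79 + 6648.89 + 107.06 = 51349.81
Import duty = 51349.81 × 12.4% = 6367.38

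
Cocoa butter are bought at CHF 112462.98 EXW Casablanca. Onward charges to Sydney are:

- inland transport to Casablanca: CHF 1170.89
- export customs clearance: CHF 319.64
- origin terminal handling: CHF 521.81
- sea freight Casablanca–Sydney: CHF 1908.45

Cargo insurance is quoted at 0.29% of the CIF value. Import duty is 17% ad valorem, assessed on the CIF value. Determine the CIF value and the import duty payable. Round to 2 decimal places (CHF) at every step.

Let C be the CIF value. C = EXW price + pre-shipment costs + freight + 0.29% × C
C − 0.29% × C = 112462.98 + 1170.89 + 319.64 + 521.81 + 1908.45
0.9971 × C = 116383.77
C = 116383.77 / 0.9971 = 116722.26
Insurance premium = 0.29% × 116722.26 = 338.49
Import duty = 116722.26 × 17% = 19842.78

CIF value: CHF 116722.26; import duty: CHF 19842.78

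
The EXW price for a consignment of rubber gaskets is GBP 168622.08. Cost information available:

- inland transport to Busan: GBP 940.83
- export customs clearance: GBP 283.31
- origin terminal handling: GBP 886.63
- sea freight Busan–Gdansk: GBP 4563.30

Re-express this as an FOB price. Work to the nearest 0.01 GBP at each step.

Not relevant to the conversion: freight — on the buyer under both terms; not part of either seller's price.
From EXW to FOB, the seller additionally bears: inland to port, export clearance, origin terminal.
FOB price = 168622.08 + 940.83 + 283.31 + 886.63 = 170732.85

FOB price: GBP 170732.85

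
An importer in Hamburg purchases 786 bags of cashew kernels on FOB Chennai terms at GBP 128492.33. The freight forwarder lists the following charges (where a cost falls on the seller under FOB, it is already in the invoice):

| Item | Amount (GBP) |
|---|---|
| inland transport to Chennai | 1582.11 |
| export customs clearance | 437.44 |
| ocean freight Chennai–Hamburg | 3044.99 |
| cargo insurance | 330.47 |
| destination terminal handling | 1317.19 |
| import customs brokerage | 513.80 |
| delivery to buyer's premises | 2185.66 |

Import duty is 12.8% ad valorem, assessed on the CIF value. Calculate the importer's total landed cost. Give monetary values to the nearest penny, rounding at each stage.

FOB: the seller bears costs until goods are on board at the origin port; the buyer bears freight, insurance and all costs thereafter.
Already in the invoice (seller's account under FOB): inland to port, export clearance — exclude.
CIF value = FOB price + freight + insurance = 128492.33 + 3044.99 + 330.47 = 131867.79
Import duty = 131867.79 × 12.8% = 16879.08
Buyer bears: freight 3044.99 + insurance 330.47 + destination terminal 1317.19 + brokerage 513.80 + delivery 2185.66 + duty 16879.08 = 24271.19
Landed cost = invoice 128492.33 + 24271.19 = 152763.52

Total landed cost: GBP 152763.52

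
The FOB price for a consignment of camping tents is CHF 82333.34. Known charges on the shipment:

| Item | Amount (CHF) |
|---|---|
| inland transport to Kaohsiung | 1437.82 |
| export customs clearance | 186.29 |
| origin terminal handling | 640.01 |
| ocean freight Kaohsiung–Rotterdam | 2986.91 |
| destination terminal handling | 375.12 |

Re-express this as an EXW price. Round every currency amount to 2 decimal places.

EXW price: CHF 80069.22

Not relevant to the conversion: destination terminal, freight — on the buyer under both terms; not part of either seller's price.
From FOB to EXW, the seller no longer bears: inland to port, export clearance, origin terminal.
EXW price = 82333.34 − 1437.82 − 186.29 − 640.01 = 80069.22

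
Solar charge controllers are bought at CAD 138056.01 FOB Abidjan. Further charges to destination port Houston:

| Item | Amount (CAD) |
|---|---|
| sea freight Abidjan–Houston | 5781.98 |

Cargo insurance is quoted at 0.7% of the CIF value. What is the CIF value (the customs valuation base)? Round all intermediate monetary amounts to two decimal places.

CIF value: CAD 144851.95

Let C be the CIF value. C = FOB price + freight + 0.7% × C
C − 0.7% × C = 138056.01 + 5781.98
0.993 × C = 143837.99
C = 143837.99 / 0.993 = 144851.95
Insurance premium = 0.7% × 144851.95 = 1013.96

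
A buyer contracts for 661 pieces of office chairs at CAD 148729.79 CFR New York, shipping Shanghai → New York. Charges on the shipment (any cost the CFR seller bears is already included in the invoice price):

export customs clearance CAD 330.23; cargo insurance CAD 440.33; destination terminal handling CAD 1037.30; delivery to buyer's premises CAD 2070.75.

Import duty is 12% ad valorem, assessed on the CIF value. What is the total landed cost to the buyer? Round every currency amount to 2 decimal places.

Total landed cost: CAD 170178.58

CFR: the seller pays costs through ocean freight to the destination port, but not insurance.
Already in the invoice (seller's account under CFR): export clearance — exclude.
CIF value = CFR price + insurance = 148729.79 + 440.33 = 149170.12
Import duty = 149170.12 × 12% = 17900.41
Buyer bears: insurance 440.33 + destination terminal 1037.30 + delivery 2070.75 + duty 17900.41 = 21448.79
Landed cost = invoice 148729.79 + 21448.79 = 170178.58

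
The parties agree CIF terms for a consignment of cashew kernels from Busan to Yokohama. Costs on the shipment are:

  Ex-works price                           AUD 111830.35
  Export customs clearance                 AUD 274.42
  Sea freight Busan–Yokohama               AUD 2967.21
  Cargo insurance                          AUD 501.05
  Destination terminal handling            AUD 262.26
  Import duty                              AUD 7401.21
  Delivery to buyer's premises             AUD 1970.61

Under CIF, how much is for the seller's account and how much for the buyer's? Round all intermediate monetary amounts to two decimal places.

CIF: the seller pays costs through ocean freight and marine insurance to the destination port.
Seller's account: goods 111830.35 + export clearance 274.42 + freight 2967.21 + insurance 501.05 = 115573.03
Buyer's account: destination terminal 262.26 + duty 7401.21 + delivery 1970.61 = 9634.08

Seller: AUD 115573.03; buyer: AUD 9634.08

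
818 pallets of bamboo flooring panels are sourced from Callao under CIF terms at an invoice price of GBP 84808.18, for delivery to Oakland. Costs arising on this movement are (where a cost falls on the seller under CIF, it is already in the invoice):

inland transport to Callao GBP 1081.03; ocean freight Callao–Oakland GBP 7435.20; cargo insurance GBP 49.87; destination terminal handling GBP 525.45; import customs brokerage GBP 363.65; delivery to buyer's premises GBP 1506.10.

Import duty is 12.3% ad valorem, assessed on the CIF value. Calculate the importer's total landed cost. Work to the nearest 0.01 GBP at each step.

CIF: the seller pays costs through ocean freight and marine insurance to the destination port.
Already in the invoice (seller's account under CIF): inland to port, freight, insurance — exclude.
The CIF price already equals the CIF value: 84808.18
Import duty = 84808.18 × 12.3% = 10431.41
Buyer bears: destination terminal 525.45 + brokerage 363.65 + delivery 1506.10 + duty 10431.41 = 12826.61
Landed cost = invoice 84808.18 + 12826.61 = 97634.79

Total landed cost: GBP 97634.79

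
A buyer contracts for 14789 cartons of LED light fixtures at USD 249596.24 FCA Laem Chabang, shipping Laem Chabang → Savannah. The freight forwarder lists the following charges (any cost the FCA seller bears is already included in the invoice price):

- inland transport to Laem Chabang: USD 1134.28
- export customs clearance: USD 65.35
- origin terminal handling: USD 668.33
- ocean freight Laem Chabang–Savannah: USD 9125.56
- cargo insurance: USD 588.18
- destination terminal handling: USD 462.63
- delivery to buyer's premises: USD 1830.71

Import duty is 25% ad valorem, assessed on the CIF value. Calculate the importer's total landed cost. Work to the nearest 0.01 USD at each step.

Total landed cost: USD 327266.23

FCA: the seller delivers export-cleared goods to the carrier; the buyer bears costs from that point.
Already in the invoice (seller's account under FCA): inland to port, export clearance — exclude.
CIF value = FCA price + origin terminal + freight + insurance = 249596.24 + 668.33 + 9125.56 + 588.18 = 259978.31
Import duty = 259978.31 × 25% = 64994.58
Buyer bears: origin terminal 668.33 + freight 9125.56 + insurance 588.18 + destination terminal 462.63 + delivery 1830.71 + duty 64994.58 = 77669.99
Landed cost = invoice 249596.24 + 77669.99 = 327266.23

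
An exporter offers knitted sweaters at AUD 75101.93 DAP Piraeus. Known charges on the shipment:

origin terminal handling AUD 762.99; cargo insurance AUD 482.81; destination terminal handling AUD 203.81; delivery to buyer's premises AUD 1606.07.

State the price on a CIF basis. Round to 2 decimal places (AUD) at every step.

CIF price: AUD 73292.05

Not relevant to the conversion: origin terminal, insurance — on the seller under both DAP and CIF; already in the DAP price and stays in the CIF price.
From DAP to CIF, the seller no longer bears: destination terminal, delivery.
CIF price = 75101.93 − 203.81 − 1606.07 = 73292.05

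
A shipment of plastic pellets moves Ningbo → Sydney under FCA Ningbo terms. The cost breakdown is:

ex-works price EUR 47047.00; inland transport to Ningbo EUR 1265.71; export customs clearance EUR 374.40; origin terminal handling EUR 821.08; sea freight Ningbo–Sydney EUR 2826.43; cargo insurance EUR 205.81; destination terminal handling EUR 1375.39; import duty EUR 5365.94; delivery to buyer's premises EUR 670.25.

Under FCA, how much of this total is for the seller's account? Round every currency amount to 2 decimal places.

Seller's account: EUR 48687.11

FCA: the seller delivers export-cleared goods to the carrier; the buyer bears costs from that point.
Seller's account: goods 47047.00 + inland to port 1265.71 + export clearance 374.40 = 48687.11
Buyer's account: origin terminal 821.08 + freight 2826.43 + insurance 205.81 + destination terminal 1375.39 + duty 5365.94 + delivery 670.25 = 11264.90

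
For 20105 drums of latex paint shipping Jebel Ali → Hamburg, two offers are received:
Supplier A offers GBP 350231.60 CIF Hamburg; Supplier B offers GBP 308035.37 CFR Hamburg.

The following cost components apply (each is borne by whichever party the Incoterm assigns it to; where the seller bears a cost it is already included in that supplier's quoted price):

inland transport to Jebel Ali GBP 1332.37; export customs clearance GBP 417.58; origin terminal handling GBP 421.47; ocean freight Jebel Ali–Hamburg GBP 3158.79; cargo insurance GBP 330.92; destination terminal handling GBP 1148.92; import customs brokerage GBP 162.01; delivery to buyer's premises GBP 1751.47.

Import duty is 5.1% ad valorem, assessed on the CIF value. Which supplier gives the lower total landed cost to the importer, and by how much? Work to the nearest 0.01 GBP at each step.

Supplier A (CIF):
The CIF price already equals the CIF value: 350231.60
Import duty = 350231.60 × 5.1% = 17861.81
Buyer bears (A): 1148.92 + 162.01 + 1751.47 = 3062.40
Landed cost (A) = invoice 350231.60 + 3062.40 + duty 17861.81 = 371155.81
Supplier B (CFR):
CIF value = CFR price + insurance = 308035.37 + 330.92 = 308366.29
Import duty = 308366.29 × 5.1% = 15726.68
Buyer bears (B): 330.92 + 1148.92 + 162.01 + 1751.47 = 3393.32
Landed cost (B) = invoice 308035.37 + 3393.32 + duty 15726.68 = 327155.37
Difference = |371155.81 − 327155.37| = 44000.44

Supplier B is cheaper by GBP 44000.44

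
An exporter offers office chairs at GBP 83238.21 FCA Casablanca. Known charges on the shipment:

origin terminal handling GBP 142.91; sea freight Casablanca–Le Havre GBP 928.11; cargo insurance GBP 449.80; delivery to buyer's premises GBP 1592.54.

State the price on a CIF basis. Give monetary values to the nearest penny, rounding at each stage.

Not relevant to the conversion: delivery — on the buyer under both terms; not part of either seller's price.
From FCA to CIF, the seller additionally bears: origin terminal, freight, insurance.
CIF price = 83238.21 + 142.91 + 928.11 + 449.80 = 84759.03

CIF price: GBP 84759.03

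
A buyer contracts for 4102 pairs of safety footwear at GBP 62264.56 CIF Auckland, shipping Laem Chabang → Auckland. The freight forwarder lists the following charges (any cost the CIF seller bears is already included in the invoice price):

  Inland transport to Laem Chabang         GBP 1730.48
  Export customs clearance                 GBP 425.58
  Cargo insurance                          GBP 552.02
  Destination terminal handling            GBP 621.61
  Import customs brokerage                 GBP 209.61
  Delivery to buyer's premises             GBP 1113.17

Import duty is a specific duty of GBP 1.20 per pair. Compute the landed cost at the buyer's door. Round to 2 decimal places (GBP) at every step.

CIF: the seller pays costs through ocean freight and marine insurance to the destination port.
Already in the invoice (seller's account under CIF): inland to port, export clearance, insurance — exclude.
The CIF price already equals the CIF value: 62264.56
Import duty = 4102 × 1.20 = 4922.40
Buyer bears: destination terminal 621.61 + brokerage 209.61 + delivery 1113.17 + duty 4922.40 = 6866.79
Landed cost = invoice 62264.56 + 6866.79 = 69131.35

Total landed cost: GBP 69131.35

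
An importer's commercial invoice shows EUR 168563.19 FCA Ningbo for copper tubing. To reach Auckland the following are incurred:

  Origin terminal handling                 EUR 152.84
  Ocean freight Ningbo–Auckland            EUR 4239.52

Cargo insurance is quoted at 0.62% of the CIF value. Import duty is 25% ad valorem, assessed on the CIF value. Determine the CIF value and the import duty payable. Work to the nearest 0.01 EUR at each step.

Let C be the CIF value. C = FCA price + pre-shipment costs + freight + 0.62% × C
C − 0.62% × C = 168563.19 + 152.84 + 4239.52
0.9938 × C = 172955.55
C = 172955.55 / 0.9938 = 174034.56
Insurance premium = 0.62% × 174034.56 = 1079.01
Import duty = 174034.56 × 25% = 43508.64

CIF value: EUR 174034.56; import duty: EUR 43508.64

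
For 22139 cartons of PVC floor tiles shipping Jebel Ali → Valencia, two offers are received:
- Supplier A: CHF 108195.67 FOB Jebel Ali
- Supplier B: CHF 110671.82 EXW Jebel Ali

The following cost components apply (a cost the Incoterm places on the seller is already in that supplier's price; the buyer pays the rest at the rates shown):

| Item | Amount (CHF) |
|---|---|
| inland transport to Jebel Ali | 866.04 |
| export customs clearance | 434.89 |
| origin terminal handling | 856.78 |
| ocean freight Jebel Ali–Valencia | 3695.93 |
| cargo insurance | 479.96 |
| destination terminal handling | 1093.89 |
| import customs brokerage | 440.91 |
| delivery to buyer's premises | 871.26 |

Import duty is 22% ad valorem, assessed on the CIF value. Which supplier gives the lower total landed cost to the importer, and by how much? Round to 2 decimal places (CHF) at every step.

Supplier A (FOB):
CIF value = FOB price + freight + insurance = 108195.67 + 3695.93 + 479.96 = 112371.56
Import duty = 112371.56 × 22% = 24721.74
Buyer bears (A): 3695.93 + 479.96 + 1093.89 + 440.91 + 871.26 = 6581.95
Landed cost (A) = invoice 108195.67 + 6581.95 + duty 24721.74 = 139499.36
Supplier B (EXW):
CIF value = EXW price + inland to port + export clearance + origin terminal + freight + insurance = 110671.82 + 866.04 + 434.89 + 856.78 + 3695.93 + 479.96 = 117005.42
Import duty = 117005.42 × 22% = 25741.19
Buyer bears (B): 866.04 + 434.89 + 856.78 + 3695.93 + 479.96 + 1093.89 + 440.91 + 871.26 = 8739.66
Landed cost (B) = invoice 110671.82 + 8739.66 + duty 25741.19 = 145152.67
Difference = |139499.36 − 145152.67| = 5653.31

Supplier A is cheaper by CHF 5653.31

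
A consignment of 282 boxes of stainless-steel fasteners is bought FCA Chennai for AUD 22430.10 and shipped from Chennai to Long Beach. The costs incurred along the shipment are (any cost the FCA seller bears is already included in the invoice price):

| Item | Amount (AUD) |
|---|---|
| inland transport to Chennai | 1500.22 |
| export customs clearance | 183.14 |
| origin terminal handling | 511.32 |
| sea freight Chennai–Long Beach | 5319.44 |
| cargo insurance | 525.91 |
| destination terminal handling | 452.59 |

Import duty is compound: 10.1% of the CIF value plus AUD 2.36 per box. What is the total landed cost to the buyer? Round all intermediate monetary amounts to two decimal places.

Total landed cost: AUD 32812.34

FCA: the seller delivers export-cleared goods to the carrier; the buyer bears costs from that point.
Already in the invoice (seller's account under FCA): inland to port, export clearance — exclude.
CIF value = FCA price + origin terminal + freight + insurance = 22430.10 + 511.32 + 5319.44 + 525.91 = 28786.77
Ad valorem component: 28786.77 × 10.1% = 2907.46
Specific component: 282 × 2.36 = 665.52
Import duty = 2907.46 + 665.52 = 3572.98
Buyer bears: origin terminal 511.32 + freight 5319.44 + insurance 525.91 + destination terminal 452.59 + duty 3572.98 = 10382.24
Landed cost = invoice 22430.10 + 10382.24 = 32812.34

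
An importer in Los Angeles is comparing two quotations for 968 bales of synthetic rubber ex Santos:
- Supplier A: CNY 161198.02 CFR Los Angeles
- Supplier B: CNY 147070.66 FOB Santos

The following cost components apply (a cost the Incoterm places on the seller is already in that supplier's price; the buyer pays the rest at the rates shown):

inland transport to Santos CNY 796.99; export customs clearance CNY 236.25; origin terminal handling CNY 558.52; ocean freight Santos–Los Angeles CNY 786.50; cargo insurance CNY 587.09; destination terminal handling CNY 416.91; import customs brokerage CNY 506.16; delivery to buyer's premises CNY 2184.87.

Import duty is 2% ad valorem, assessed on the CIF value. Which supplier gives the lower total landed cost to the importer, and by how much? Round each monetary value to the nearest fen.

Supplier B is cheaper by CNY 13607.67

Supplier A (CFR):
CIF value = CFR price + insurance = 161198.02 + 587.09 = 161785.11
Import duty = 161785.11 × 2% = 3235.70
Buyer bears (A): 587.09 + 416.91 + 506.16 + 2184.87 = 3695.03
Landed cost (A) = invoice 161198.02 + 3695.03 + duty 3235.70 = 168128.75
Supplier B (FOB):
CIF value = FOB price + freight + insurance = 147070.66 + 786.50 + 587.09 = 148444.25
Import duty = 148444.25 × 2% = 2968.89
Buyer bears (B): 786.50 + 587.09 + 416.91 + 506.16 + 2184.87 = 4481.53
Landed cost (B) = invoice 147070.66 + 4481.53 + duty 2968.89 = 154521.08
Difference = |168128.75 − 154521.08| = 13607.67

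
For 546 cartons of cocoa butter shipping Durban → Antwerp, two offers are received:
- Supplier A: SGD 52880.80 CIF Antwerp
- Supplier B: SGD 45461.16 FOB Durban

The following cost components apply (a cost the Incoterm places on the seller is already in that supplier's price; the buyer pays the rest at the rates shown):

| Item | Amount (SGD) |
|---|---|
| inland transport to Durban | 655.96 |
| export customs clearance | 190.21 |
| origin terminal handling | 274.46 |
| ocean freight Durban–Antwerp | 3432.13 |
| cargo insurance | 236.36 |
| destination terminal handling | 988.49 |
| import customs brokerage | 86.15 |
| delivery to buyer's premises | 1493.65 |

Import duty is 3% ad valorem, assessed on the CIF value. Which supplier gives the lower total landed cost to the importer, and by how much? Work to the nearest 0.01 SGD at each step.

Supplier A (CIF):
The CIF price already equals the CIF value: 52880.80
Import duty = 52880.80 × 3% = 1586.42
Buyer bears (A): 988.49 + 86.15 + 1493.65 = 2568.29
Landed cost (A) = invoice 52880.80 + 2568.29 + duty 1586.42 = 57035.51
Supplier B (FOB):
CIF value = FOB price + freight + insurance = 45461.16 + 3432.13 + 236.36 = 49129.65
Import duty = 49129.65 × 3% = 1473.89
Buyer bears (B): 3432.13 + 236.36 + 988.49 + 86.15 + 1493.65 = 6236.78
Landed cost (B) = invoice 45461.16 + 6236.78 + duty 1473.89 = 53171.83
Difference = |57035.51 − 53171.83| = 3863.68

Supplier B is cheaper by SGD 3863.68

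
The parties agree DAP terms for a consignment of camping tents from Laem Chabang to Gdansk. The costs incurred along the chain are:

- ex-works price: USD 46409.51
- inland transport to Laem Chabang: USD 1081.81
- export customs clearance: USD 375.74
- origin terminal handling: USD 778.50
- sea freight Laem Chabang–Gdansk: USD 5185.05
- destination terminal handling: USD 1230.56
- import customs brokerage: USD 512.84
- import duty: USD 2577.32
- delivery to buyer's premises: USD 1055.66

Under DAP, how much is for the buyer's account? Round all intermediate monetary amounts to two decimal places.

Buyer's account: USD 3090.16

DAP: the seller bears all costs to the named destination except import duty and clearance.
Seller's account: goods 46409.51 + inland to port 1081.81 + export clearance 375.74 + origin terminal 778.50 + freight 5185.05 + destination terminal 1230.56 + delivery 1055.66 = 56116.83
Buyer's account: brokerage 512.84 + duty 2577.32 = 3090.16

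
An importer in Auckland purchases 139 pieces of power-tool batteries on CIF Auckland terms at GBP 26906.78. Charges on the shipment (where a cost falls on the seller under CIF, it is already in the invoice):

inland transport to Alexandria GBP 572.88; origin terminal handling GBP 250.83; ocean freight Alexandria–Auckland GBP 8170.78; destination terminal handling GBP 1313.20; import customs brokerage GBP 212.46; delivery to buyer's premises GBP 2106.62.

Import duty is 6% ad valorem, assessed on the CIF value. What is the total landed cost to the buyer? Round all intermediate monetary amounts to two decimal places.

CIF: the seller pays costs through ocean freight and marine insurance to the destination port.
Already in the invoice (seller's account under CIF): inland to port, origin terminal, freight — exclude.
The CIF price already equals the CIF value: 26906.78
Import duty = 26906.78 × 6% = 1614.41
Buyer bears: destination terminal 1313.20 + brokerage 212.46 + delivery 2106.62 + duty 1614.41 = 5246.69
Landed cost = invoice 26906.78 + 5246.69 = 32153.47

Total landed cost: GBP 32153.47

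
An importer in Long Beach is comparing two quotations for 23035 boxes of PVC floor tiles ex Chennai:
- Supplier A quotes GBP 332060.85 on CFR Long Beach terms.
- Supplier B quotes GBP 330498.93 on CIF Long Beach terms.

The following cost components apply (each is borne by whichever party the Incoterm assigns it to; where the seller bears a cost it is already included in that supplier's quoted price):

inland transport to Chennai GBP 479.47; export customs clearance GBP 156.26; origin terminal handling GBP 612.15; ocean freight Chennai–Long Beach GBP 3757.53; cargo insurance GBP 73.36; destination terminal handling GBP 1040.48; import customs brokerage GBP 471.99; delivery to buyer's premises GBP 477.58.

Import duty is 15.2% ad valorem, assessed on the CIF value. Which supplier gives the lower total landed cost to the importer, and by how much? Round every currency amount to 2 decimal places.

Supplier A (CFR):
CIF value = CFR price + insurance = 332060.85 + 73.36 = 332134.21
Import duty = 332134.21 × 15.2% = 50484.40
Buyer bears (A): 73.36 + 1040.48 + 471.99 + 477.58 = 2063.41
Landed cost (A) = invoice 332060.85 + 2063.41 + duty 50484.40 = 384608.66
Supplier B (CIF):
The CIF price already equals the CIF value: 330498.93
Import duty = 330498.93 × 15.2% = 50235.84
Buyer bears (B): 1040.48 + 471.99 + 477.58 = 1990.05
Landed cost (B) = invoice 330498.93 + 1990.05 + duty 50235.84 = 382724.82
Difference = |384608.66 − 382724.82| = 1883.84

Supplier B is cheaper by GBP 1883.84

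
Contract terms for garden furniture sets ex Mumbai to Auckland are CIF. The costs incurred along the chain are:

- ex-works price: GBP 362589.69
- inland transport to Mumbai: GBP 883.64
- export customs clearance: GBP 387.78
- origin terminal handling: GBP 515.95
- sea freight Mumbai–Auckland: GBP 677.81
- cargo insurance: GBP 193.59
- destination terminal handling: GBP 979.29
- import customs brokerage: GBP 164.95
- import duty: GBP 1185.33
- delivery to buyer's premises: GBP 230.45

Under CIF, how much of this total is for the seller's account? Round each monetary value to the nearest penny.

Seller's account: GBP 365248.46

CIF: the seller pays costs through ocean freight and marine insurance to the destination port.
Seller's account: goods 362589.69 + inland to port 883.64 + export clearance 387.78 + origin terminal 515.95 + freight 677.81 + insurance 193.59 = 365248.46
Buyer's account: destination terminal 979.29 + brokerage 164.95 + duty 1185.33 + delivery 230.45 = 2560.02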